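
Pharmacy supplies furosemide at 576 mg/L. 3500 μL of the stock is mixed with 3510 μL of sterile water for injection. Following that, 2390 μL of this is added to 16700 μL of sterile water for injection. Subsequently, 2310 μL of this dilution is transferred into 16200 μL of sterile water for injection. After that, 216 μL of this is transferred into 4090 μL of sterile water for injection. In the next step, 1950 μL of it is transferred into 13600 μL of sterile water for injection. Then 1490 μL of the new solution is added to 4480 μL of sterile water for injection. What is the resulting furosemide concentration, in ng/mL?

7.05 ng/mL

Overall dilution factor = 2.003 × 7.987 × 8.013 × 19.94 × 7.974 × 4.007 = 8.17 × 10⁴.
576 mg/L / 8.17 × 10⁴ = 7.05 × 10⁻³ mg/L = 7.05 ng/mL.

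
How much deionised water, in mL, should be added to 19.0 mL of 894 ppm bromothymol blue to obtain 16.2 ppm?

V₂ = C₁V₁/C₂ = 894 × 19.0 / 16.2 = 1049 mL.
Diluent to add = V₂ − V₁ = 1049 − 19.0 = 1030 mL.

1030 mL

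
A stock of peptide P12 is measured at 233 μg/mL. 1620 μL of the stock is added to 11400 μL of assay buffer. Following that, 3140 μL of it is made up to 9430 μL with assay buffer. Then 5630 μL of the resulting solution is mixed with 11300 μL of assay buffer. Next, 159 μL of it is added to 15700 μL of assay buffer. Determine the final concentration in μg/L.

32.2 μg/L

Overall dilution factor = 8.037 × 3.003 × 3.007 × 99.74 = 7239.
233 μg/mL / 7239 = 0.0322 μg/mL = 32.2 μg/L.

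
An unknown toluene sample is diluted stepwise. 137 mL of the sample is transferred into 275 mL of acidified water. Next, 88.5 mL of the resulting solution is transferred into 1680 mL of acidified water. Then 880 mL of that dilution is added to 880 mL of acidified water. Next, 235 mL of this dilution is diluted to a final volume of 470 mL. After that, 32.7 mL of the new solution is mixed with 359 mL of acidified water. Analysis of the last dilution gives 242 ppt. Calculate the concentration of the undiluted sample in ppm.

0.697 ppm

Overall dilution factor = 3.007 × 19.98 × 2 × 2 × 11.98 = 2879.
Original = 242 ppt × 2879 = 6.97 × 10⁵ ppt = 0.697 ppm.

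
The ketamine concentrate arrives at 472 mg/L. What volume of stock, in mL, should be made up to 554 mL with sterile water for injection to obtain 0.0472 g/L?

0.0472 g/L = 47.2 mg/L.
V₁ = C₂V₂/C₁ = 47.2 × 554 / 472 = 55.4 mL.

55.4 mL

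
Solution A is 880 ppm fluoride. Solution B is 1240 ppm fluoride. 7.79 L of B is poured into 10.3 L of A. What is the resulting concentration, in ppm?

1040 ppm

C_mix = (C_A·V_A + C_B·V_B)/(V_A + V_B) = (880×10.3 + 1240×7.79) / 18.09 = 1035 ppm.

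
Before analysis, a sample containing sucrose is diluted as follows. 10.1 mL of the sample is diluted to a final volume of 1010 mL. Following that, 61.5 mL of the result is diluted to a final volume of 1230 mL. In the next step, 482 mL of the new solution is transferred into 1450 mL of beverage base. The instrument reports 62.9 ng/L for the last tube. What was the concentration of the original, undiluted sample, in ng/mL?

504 ng/mL

Overall dilution factor = 100 × 20 × 4.008 = 8017.
Original = 62.9 ng/L × 8017 = 5.04 × 10⁵ ng/L = 504 ng/mL.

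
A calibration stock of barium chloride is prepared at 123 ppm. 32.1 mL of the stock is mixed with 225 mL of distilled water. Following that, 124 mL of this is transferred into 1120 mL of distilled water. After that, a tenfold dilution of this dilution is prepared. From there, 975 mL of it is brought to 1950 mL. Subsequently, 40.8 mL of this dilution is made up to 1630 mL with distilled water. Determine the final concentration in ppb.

1.92 ppb

Overall dilution factor = 8.009 × 10.03 × 10 × 2 × 39.95 = 6.42 × 10⁴.
123 ppm / 6.42 × 10⁴ = 1.92 × 10⁻³ ppm = 1.92 ppb.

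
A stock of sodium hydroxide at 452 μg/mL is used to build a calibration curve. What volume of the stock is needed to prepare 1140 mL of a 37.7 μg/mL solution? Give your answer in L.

0.0951 L

V₁ = C₂V₂/C₁ = 37.7 × 1140 / 452 = 95.1 mL = 0.0951 L.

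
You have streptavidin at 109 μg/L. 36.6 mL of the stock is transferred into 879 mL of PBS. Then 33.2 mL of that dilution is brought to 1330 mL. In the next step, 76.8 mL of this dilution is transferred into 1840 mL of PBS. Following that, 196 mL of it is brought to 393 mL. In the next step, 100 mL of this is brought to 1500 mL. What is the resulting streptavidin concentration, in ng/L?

0.145 ng/L

Overall dilution factor = 25.02 × 40.06 × 24.96 × 2.005 × 15 = 7.52 × 10⁵.
109 μg/L / 7.52 × 10⁵ = 1.45 × 10⁻⁴ μg/L = 0.145 ng/L.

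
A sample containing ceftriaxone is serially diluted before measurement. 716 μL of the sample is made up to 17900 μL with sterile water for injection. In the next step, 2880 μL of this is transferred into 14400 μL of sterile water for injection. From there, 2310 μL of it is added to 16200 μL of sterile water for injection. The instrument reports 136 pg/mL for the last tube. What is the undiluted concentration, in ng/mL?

Overall dilution factor = 25 × 6 × 8.013 = 1202.
Original = 136 pg/mL × 1202 = 1.63 × 10⁵ pg/mL = 163 ng/mL.

163 ng/mL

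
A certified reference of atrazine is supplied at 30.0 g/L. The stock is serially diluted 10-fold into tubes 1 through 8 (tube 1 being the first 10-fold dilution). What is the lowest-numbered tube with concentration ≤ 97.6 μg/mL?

Tube n has concentration 30.0 g/L / 10ⁿ.
Need 10ⁿ ≥ 30.0 g/L / 97.6 μg/mL = 307, so n ≥ 2.49.
First such tube: n = 3.

tube 3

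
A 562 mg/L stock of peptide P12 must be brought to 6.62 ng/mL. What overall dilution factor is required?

8.49 × 10⁴

Factor = C₀/C_target = 562 mg/L / 6.62 ng/mL = 8.49 × 10⁴.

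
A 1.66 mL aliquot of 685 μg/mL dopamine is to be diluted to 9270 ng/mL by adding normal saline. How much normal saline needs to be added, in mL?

9270 ng/mL = 9.27 μg/mL.
V₂ = C₁V₁/C₂ = 685 × 1.66 / 9.27 = 123 mL.
Diluent to add = V₂ − V₁ = 123 − 1.66 = 121 mL.

121 mL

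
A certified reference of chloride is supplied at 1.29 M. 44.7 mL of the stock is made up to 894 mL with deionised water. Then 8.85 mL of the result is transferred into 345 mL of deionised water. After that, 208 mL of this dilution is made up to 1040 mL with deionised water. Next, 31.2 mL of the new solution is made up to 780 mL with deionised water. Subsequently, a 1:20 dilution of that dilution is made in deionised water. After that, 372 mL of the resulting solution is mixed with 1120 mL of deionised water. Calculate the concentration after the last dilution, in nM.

Overall dilution factor = 20 × 39.98 × 5 × 25 × 20 × 4.011 = 8.02 × 10⁶.
1.29 M / 8.02 × 10⁶ = 1.61 × 10⁻⁷ M = 161 nM.

161 nM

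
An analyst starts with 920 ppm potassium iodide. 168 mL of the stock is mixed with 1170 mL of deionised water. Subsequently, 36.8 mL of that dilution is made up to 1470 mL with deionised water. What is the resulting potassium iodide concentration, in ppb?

Overall dilution factor = 7.964 × 39.95 = 318.
920 ppm / 318 = 2.89 ppm = 2890 ppb.

2890 ppb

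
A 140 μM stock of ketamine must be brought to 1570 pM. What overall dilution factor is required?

Factor = C₀/C_target = 140 μM / 1570 pM = 8.92 × 10⁴.

8.92 × 10⁴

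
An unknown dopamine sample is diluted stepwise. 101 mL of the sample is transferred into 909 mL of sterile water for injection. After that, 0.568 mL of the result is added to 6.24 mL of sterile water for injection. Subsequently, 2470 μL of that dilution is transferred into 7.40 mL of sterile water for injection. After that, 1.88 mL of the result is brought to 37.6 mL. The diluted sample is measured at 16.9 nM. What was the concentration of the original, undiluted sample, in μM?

Overall dilution factor = 10 × 11.99 × 3.996 × 20 = 9579.
Original = 16.9 nM × 9579 = 1.62 × 10⁵ nM = 162 μM.

162 μM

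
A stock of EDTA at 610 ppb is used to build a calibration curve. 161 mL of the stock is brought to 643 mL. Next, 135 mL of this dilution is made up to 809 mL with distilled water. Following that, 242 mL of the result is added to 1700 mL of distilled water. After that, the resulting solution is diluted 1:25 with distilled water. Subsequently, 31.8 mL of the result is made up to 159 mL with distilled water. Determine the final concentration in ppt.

Overall dilution factor = 3.994 × 5.993 × 8.025 × 25 × 5 = 2.40 × 10⁴.
610 ppb / 2.40 × 10⁴ = 0.0254 ppb = 25.4 ppt.

25.4 ppt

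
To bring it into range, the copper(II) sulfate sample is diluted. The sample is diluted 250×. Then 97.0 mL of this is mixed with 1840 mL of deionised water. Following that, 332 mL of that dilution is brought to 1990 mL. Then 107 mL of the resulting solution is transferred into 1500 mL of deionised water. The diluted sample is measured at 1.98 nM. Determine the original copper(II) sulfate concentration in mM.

Overall dilution factor = 250 × 19.97 × 5.994 × 15.02 = 4.49 × 10⁵.
Original = 1.98 nM × 4.49 × 10⁵ = 8.90 × 10⁵ nM = 0.890 mM.

0.890 mM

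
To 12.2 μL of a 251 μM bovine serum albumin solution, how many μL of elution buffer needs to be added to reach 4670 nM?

644 μL

4670 nM = 4.67 μM.
V₂ = C₁V₁/C₂ = 251 × 12.2 / 4.67 = 656 μL.
Diluent to add = V₂ − V₁ = 656 − 12.2 = 644 μL.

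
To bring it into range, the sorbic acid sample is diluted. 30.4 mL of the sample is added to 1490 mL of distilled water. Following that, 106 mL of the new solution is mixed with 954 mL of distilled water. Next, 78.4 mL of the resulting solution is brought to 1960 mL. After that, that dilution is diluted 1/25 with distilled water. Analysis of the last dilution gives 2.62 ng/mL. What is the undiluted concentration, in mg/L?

819 mg/L

Overall dilution factor = 50.01 × 10 × 25 × 25 = 3.13 × 10⁵.
Original = 2.62 ng/mL × 3.13 × 10⁵ = 8.19 × 10⁵ ng/mL = 819 mg/L.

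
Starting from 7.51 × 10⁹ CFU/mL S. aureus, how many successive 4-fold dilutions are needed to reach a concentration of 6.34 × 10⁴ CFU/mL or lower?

9

Need 4ⁿ ≥ 1.18 × 10⁵, so n ≥ log(1.18 × 10⁵)/log(4) = 8.43.
Minimum whole steps: n = 9.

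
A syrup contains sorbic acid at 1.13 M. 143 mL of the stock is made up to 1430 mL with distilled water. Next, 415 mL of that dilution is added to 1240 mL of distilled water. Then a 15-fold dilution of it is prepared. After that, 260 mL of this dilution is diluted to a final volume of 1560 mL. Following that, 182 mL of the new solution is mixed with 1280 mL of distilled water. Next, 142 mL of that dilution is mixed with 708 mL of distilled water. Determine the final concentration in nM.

6550 nM

Overall dilution factor = 10 × 3.988 × 15 × 6 × 8.033 × 5.986 = 1.73 × 10⁵.
1.13 M / 1.73 × 10⁵ = 6.55 × 10⁻⁶ M = 6550 nM.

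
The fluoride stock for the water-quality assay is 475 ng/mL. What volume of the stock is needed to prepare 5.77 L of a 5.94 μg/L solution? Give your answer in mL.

72.2 mL

5.94 μg/L = 5.94 ng/mL.
V₁ = C₂V₂/C₁ = 5.94 × 5.77 / 475 = 0.0722 L = 72.2 mL.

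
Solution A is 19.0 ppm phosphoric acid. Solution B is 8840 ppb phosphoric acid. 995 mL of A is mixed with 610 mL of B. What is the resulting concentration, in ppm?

15.1 ppm

C_B = 8840 ppb = 8.84 ppm.
C_mix = (C_A·V_A + C_B·V_B)/(V_A + V_B) = (19.0×995 + 8.84×610) / 1605 = 15.1 ppm.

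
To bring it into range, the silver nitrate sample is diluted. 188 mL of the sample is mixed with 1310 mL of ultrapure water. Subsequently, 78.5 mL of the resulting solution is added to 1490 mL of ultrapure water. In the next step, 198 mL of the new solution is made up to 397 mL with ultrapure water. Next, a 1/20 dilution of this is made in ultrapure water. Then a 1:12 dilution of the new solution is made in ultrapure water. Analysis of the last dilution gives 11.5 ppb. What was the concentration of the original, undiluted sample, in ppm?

Overall dilution factor = 7.968 × 19.98 × 2.005 × 20 × 12 = 7.66 × 10⁴.
Original = 11.5 ppb × 7.66 × 10⁴ = 8.81 × 10⁵ ppb = 881 ppm.

881 ppm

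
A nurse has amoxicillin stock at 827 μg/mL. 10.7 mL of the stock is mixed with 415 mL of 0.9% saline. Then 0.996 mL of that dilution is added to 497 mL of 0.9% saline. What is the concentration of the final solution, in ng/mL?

Overall dilution factor = 39.79 × 500.0 = 1.99 × 10⁴.
827 μg/mL / 1.99 × 10⁴ = 0.0416 μg/mL = 41.6 ng/mL.

41.6 ng/mL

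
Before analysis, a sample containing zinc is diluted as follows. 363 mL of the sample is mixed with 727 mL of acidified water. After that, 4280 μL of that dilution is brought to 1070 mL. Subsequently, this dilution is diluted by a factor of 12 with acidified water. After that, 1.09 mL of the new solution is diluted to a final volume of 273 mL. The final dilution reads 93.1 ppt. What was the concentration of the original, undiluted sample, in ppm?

210 ppm

Overall dilution factor = 3.003 × 250 × 12 × 250.5 = 2.26 × 10⁶.
Original = 93.1 ppt × 2.26 × 10⁶ = 2.10 × 10⁸ ppt = 210 ppm.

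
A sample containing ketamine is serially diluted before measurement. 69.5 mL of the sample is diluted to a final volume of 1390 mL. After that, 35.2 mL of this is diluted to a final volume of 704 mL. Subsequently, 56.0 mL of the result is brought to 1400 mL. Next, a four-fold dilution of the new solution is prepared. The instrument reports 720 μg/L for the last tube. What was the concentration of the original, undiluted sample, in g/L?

Overall dilution factor = 20 × 20 × 25 × 4 = 4.00 × 10⁴.
Original = 720 μg/L × 4.00 × 10⁴ = 2.88 × 10⁷ μg/L = 28.8 g/L.

28.8 g/L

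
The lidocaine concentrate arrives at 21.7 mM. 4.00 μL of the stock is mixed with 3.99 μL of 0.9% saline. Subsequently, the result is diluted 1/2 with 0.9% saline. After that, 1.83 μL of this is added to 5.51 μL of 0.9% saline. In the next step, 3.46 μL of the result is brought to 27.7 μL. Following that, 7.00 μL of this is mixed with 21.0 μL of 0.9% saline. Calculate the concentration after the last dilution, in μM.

Overall dilution factor = 1.998 × 2 × 4.011 × 8.006 × 4 = 513.
21.7 mM / 513 = 0.0423 mM = 42.3 μM.

42.3 μM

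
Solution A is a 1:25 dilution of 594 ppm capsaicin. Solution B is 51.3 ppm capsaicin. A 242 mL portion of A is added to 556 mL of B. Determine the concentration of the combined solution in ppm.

C_A = 594 ppm / 25 = 23.8 ppm.
C_mix = (C_A·V_A + C_B·V_B)/(V_A + V_B) = (23.8×242 + 51.3×556) / 798.0 = 42.9 ppm.

42.9 ppm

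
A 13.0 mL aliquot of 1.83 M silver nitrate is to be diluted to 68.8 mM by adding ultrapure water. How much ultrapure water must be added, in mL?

333 mL

68.8 mM = 0.0688 M.
V₂ = C₁V₁/C₂ = 1.83 × 13.0 / 0.0688 = 346 mL.
Diluent to add = V₂ − V₁ = 346 − 13.0 = 333 mL.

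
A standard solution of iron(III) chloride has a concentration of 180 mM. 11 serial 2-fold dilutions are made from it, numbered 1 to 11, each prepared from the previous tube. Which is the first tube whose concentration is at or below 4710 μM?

tube 6

Tube n has concentration 180 mM / 2ⁿ.
Need 2ⁿ ≥ 180 mM / 4710 μM = 38.2, so n ≥ 5.26.
First such tube: n = 6.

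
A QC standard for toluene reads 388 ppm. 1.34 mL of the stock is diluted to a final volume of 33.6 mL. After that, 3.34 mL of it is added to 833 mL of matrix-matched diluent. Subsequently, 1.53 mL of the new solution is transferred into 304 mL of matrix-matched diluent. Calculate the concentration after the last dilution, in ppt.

309 ppt

Overall dilution factor = 25.07 × 250.4 × 199.7 = 1.25 × 10⁶.
388 ppm / 1.25 × 10⁶ = 3.09 × 10⁻⁴ ppm = 309 ppt.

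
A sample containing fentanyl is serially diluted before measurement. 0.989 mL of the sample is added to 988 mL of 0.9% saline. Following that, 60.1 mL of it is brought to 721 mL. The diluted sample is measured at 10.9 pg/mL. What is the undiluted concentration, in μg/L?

131 μg/L

Overall dilution factor = 1000.0 × 12.00 = 1.20 × 10⁴.
Original = 10.9 pg/mL × 1.20 × 10⁴ = 1.31 × 10⁵ pg/mL = 131 μg/L.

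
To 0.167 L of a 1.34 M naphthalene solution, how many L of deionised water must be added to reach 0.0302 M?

V₂ = C₁V₁/C₂ = 1.34 × 0.167 / 0.0302 = 7.41 L.
Diluent to add = V₂ − V₁ = 7.41 − 0.167 = 7.24 L.

7.24 L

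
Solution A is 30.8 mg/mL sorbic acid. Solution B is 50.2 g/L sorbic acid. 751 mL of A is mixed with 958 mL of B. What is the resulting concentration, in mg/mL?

C_B = 50.2 g/L = 50.2 mg/mL.
C_mix = (C_A·V_A + C_B·V_B)/(V_A + V_B) = (30.8×751 + 50.2×958) / 1709 = 41.7 mg/mL.

41.7 mg/mL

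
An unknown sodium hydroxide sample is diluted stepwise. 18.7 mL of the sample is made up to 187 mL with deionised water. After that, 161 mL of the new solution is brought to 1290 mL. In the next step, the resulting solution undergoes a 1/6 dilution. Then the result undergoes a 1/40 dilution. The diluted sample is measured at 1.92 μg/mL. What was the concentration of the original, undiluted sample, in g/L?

36.9 g/L

Overall dilution factor = 10 × 8.012 × 6 × 40 = 1.92 × 10⁴.
Original = 1.92 μg/mL × 1.92 × 10⁴ = 3.69 × 10⁴ μg/mL = 36.9 g/L.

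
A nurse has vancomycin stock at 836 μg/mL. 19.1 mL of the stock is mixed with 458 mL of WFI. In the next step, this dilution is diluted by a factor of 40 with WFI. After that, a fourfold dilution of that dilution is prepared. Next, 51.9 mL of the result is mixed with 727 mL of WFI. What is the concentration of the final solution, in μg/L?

13.9 μg/L

Overall dilution factor = 24.98 × 40 × 4 × 15.01 = 6.00 × 10⁴.
836 μg/mL / 6.00 × 10⁴ = 0.0139 μg/mL = 13.9 μg/L.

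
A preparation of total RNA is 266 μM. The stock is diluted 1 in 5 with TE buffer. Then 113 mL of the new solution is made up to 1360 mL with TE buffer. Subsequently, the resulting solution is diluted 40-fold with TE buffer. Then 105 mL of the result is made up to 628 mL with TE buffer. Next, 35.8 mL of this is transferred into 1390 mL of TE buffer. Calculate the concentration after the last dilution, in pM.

Overall dilution factor = 5 × 12.04 × 40 × 5.981 × 39.83 = 5.73 × 10⁵.
266 μM / 5.73 × 10⁵ = 4.64 × 10⁻⁴ μM = 464 pM.

464 pM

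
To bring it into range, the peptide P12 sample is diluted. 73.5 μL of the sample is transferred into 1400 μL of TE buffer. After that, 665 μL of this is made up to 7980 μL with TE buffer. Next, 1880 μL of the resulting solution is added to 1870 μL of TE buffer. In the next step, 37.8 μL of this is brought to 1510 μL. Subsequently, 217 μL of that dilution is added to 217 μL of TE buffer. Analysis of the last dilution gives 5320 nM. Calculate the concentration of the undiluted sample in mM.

204 mM

Overall dilution factor = 20.05 × 12 × 1.995 × 39.95 × 2 = 3.83 × 10⁴.
Original = 5320 nM × 3.83 × 10⁴ = 2.04 × 10⁸ nM = 204 mM.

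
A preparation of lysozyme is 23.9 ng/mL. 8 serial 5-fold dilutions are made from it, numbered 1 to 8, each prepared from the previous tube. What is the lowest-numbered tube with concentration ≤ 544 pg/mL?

tube 3

Tube n has concentration 23.9 ng/mL / 5ⁿ.
Need 5ⁿ ≥ 23.9 ng/mL / 544 pg/mL = 43.9, so n ≥ 2.35.
First such tube: n = 3.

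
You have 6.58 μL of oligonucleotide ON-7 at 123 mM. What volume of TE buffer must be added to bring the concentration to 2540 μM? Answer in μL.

2540 μM = 2.54 mM.
V₂ = C₁V₁/C₂ = 123 × 6.58 / 2.54 = 319 μL.
Diluent to add = V₂ − V₁ = 319 − 6.58 = 312 μL.

312 μL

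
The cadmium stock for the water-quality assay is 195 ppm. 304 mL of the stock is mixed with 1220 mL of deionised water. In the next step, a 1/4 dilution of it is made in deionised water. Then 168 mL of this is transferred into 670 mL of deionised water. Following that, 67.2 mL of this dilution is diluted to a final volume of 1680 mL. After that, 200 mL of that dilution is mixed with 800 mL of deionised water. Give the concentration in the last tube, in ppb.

Overall dilution factor = 5.013 × 4 × 4.988 × 25 × 5 = 1.25 × 10⁴.
195 ppm / 1.25 × 10⁴ = 0.0156 ppm = 15.6 ppb.

15.6 ppb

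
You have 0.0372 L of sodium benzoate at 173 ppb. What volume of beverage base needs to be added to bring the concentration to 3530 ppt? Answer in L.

1.79 L

3530 ppt = 3.53 ppb.
V₂ = C₁V₁/C₂ = 173 × 0.0372 / 3.53 = 1.82 L.
Diluent to add = V₂ − V₁ = 1.82 − 0.0372 = 1.79 L.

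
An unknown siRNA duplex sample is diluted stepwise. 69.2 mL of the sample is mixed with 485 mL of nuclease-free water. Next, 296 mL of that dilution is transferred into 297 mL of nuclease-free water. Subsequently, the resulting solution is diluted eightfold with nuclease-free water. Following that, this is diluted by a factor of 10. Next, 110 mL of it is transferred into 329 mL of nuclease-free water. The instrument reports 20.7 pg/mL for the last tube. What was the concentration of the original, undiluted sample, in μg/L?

Overall dilution factor = 8.009 × 2.003 × 8 × 10 × 3.991 = 5123.
Original = 20.7 pg/mL × 5123 = 1.06 × 10⁵ pg/mL = 106 μg/L.

106 μg/L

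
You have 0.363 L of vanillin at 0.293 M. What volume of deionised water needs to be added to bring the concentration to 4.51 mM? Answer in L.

23.2 L

4.51 mM = 4.51 × 10⁻³ M.
V₂ = C₁V₁/C₂ = 0.293 × 0.363 / 4.51 × 10⁻³ = 23.6 L.
Diluent to add = V₂ − V₁ = 23.6 − 0.363 = 23.2 L.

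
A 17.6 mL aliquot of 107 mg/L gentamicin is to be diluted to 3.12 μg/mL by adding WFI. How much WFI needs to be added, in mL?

3.12 μg/mL = 3.12 mg/L.
V₂ = C₁V₁/C₂ = 107 × 17.6 / 3.12 = 604 mL.
Diluent to add = V₂ − V₁ = 604 − 17.6 = 586 mL.

586 mL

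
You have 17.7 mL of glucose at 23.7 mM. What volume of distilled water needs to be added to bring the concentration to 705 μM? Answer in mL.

577 mL

705 μM = 0.705 mM.
V₂ = C₁V₁/C₂ = 23.7 × 17.7 / 0.705 = 595 mL.
Diluent to add = V₂ − V₁ = 595 − 17.7 = 577 mL.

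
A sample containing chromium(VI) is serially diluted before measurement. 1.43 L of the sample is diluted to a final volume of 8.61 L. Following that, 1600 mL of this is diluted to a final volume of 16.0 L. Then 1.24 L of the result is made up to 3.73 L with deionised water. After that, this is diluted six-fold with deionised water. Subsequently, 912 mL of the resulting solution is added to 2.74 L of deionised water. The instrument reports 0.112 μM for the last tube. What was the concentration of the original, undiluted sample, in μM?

487 μM

Overall dilution factor = 6.021 × 10 × 3.008 × 6 × 4.004 = 4352.
Original = 0.112 μM × 4352 = 487 μM.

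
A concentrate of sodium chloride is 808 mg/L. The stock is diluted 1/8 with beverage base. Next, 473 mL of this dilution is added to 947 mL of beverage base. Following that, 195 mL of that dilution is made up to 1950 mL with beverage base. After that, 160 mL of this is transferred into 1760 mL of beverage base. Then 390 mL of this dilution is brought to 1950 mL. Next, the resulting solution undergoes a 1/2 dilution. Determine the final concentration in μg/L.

Overall dilution factor = 8 × 3.002 × 10 × 12 × 5 × 2 = 2.88 × 10⁴.
808 mg/L / 2.88 × 10⁴ = 0.0280 mg/L = 28.0 μg/L.

28.0 μg/L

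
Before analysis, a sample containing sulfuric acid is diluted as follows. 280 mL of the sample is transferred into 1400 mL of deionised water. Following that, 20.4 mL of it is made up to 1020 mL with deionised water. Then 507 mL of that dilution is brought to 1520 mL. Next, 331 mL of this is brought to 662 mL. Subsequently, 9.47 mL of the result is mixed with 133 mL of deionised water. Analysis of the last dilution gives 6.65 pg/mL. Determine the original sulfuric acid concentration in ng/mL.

180 ng/mL

Overall dilution factor = 6 × 50 × 2.998 × 2 × 15.04 = 2.71 × 10⁴.
Original = 6.65 pg/mL × 2.71 × 10⁴ = 1.80 × 10⁵ pg/mL = 180 ng/mL.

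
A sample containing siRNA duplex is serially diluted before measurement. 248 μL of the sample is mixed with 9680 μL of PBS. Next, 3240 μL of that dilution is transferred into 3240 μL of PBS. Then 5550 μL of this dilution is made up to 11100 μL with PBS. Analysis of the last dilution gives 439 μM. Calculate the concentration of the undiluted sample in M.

Overall dilution factor = 40.03 × 2 × 2 = 160.
Original = 439 μM × 160 = 7.03 × 10⁴ μM = 0.0703 M.

0.0703 M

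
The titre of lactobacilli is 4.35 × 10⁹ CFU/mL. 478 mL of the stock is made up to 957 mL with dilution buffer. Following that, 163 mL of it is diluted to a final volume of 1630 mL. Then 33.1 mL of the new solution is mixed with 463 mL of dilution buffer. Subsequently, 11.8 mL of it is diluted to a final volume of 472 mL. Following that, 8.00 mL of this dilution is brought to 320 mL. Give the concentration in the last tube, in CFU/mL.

9060 CFU/mL

Overall dilution factor = 2.002 × 10 × 14.99 × 40 × 40 = 4.80 × 10⁵.
4.35 × 10⁹ CFU/mL / 4.80 × 10⁵ = 9060 CFU/mL.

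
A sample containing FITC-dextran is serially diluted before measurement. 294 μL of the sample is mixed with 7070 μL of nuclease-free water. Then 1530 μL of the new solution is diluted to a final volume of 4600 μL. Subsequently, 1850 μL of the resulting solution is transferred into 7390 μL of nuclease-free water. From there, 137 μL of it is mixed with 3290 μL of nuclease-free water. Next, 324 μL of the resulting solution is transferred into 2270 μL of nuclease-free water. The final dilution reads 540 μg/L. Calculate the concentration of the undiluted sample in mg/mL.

40.7 mg/mL

Overall dilution factor = 25.05 × 3.007 × 4.995 × 25.01 × 8.006 = 7.53 × 10⁴.
Original = 540 μg/L × 7.53 × 10⁴ = 4.07 × 10⁷ μg/L = 40.7 mg/mL.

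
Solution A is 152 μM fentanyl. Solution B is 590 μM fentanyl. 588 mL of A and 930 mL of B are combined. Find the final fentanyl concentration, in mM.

C_mix = (C_A·V_A + C_B·V_B)/(V_A + V_B) = (152×588 + 590×930) / 1518 = 420 μM = 0.420 mM.

0.420 mM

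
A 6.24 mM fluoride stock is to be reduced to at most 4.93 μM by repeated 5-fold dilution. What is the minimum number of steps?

5

Need 5ⁿ ≥ 1266, so n ≥ log(1266)/log(5) = 4.44.
Minimum whole steps: n = 5.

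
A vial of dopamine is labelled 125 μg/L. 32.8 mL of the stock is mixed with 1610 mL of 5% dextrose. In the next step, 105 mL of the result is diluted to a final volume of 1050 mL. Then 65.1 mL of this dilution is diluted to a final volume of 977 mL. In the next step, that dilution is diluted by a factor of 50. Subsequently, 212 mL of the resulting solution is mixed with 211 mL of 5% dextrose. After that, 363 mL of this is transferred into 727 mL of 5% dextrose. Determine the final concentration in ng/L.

Overall dilution factor = 50.09 × 10 × 15.01 × 50 × 1.995 × 3.003 = 2.25 × 10⁶.
125 μg/L / 2.25 × 10⁶ = 5.55 × 10⁻⁵ μg/L = 0.0555 ng/L.

0.0555 ng/L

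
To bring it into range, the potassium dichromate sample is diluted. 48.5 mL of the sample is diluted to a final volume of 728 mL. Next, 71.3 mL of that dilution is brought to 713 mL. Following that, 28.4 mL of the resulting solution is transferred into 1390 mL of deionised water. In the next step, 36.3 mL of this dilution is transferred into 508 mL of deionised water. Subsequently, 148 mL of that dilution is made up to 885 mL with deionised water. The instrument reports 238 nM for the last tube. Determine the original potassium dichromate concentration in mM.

Overall dilution factor = 15.01 × 10 × 49.94 × 14.99 × 5.980 = 6.72 × 10⁵.
Original = 238 nM × 6.72 × 10⁵ = 1.60 × 10⁸ nM = 160 mM.

160 mM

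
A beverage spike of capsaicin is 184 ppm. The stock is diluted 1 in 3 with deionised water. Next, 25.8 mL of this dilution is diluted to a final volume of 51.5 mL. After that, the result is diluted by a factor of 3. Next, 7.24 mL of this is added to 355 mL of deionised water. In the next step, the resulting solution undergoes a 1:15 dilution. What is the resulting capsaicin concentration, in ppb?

13.6 ppb

Overall dilution factor = 3 × 1.996 × 3 × 50.03 × 15 = 1.35 × 10⁴.
184 ppm / 1.35 × 10⁴ = 0.0136 ppm = 13.6 ppb.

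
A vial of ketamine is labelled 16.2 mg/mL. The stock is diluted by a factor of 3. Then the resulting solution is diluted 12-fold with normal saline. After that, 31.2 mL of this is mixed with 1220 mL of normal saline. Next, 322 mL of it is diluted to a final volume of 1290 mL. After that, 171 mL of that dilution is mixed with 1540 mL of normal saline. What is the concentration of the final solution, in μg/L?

280 μg/L

Overall dilution factor = 3 × 12 × 40.10 × 4.006 × 10.01 = 5.79 × 10⁴.
16.2 mg/mL / 5.79 × 10⁴ = 2.80 × 10⁻⁴ mg/mL = 280 μg/L.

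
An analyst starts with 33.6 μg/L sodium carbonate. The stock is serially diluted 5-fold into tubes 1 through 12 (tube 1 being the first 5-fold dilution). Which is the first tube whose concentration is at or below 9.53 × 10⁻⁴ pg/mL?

tube 11

Tube n has concentration 33.6 μg/L / 5ⁿ.
Need 5ⁿ ≥ 33.6 μg/L / 9.53 × 10⁻⁴ pg/mL = 3.53 × 10⁷, so n ≥ 10.80.
First such tube: n = 11.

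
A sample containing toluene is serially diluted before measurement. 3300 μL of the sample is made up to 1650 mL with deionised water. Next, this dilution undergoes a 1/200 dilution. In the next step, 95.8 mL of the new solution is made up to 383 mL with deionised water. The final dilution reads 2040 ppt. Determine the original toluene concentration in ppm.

816 ppm

Overall dilution factor = 500 × 200 × 3.998 = 4.00 × 10⁵.
Original = 2040 ppt × 4.00 × 10⁵ = 8.16 × 10⁸ ppt = 816 ppm.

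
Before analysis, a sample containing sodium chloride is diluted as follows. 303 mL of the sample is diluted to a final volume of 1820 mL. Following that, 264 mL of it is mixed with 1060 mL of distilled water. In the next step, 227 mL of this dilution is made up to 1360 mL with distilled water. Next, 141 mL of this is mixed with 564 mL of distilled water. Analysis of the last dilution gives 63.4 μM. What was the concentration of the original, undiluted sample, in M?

Overall dilution factor = 6.007 × 5.015 × 5.991 × 5 = 902.
Original = 63.4 μM × 902 = 5.72 × 10⁴ μM = 0.0572 M.

0.0572 M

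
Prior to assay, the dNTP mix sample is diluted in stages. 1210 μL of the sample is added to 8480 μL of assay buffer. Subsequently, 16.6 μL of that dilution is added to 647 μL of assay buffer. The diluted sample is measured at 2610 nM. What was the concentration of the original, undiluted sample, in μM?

Overall dilution factor = 8.008 × 39.98 = 320.
Original = 2610 nM × 320 = 8.36 × 10⁵ nM = 836 μM.

836 μM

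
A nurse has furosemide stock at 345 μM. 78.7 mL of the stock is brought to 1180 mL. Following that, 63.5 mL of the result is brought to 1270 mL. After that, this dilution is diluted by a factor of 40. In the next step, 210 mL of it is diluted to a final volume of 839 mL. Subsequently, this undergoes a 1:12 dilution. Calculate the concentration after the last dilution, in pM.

600 pM

Overall dilution factor = 14.99 × 20 × 40 × 3.995 × 12 = 5.75 × 10⁵.
345 μM / 5.75 × 10⁵ = 6.00 × 10⁻⁴ μM = 600 pM.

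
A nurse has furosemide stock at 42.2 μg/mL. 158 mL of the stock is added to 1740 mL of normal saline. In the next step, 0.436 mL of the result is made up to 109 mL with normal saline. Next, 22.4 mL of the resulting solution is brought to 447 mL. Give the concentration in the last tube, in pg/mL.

704 pg/mL

Overall dilution factor = 12.01 × 250 × 19.96 = 5.99 × 10⁴.
42.2 μg/mL / 5.99 × 10⁴ = 7.04 × 10⁻⁴ μg/mL = 704 pg/mL.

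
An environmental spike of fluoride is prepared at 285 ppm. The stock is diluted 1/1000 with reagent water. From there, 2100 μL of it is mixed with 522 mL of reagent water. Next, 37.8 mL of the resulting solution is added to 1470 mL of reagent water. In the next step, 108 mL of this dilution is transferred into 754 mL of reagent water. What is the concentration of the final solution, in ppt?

Overall dilution factor = 1000 × 249.6 × 39.89 × 7.981 = 7.95 × 10⁷.
285 ppm / 7.95 × 10⁷ = 3.59 × 10⁻⁶ ppm = 3.59 ppt.

3.59 ppt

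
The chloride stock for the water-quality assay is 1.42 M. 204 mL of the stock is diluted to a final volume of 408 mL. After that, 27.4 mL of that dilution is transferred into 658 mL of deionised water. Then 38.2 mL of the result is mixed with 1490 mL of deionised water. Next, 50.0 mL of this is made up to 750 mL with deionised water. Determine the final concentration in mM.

0.0473 mM

Overall dilution factor = 2 × 25.01 × 40.01 × 15 = 3.00 × 10⁴.
1.42 M / 3.00 × 10⁴ = 4.73 × 10⁻⁵ M = 0.0473 mM.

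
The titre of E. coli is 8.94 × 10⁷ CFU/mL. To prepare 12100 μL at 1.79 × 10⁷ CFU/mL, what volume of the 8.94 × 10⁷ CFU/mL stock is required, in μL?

2420 μL

V₁ = C₂V₂/C₁ = 1.79 × 10⁷ × 12100 / 8.94 × 10⁷ = 2423 μL.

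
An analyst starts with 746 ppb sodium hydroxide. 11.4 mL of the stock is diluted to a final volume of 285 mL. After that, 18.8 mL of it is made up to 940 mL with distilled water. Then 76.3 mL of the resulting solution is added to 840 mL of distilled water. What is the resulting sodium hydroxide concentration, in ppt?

Overall dilution factor = 25 × 50 × 12.01 = 1.50 × 10⁴.
746 ppb / 1.50 × 10⁴ = 0.0497 ppb = 49.7 ppt.

49.7 ppt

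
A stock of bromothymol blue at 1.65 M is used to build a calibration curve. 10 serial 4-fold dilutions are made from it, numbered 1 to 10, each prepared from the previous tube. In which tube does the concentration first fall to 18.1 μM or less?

Tube n has concentration 1.65 M / 4ⁿ.
Need 4ⁿ ≥ 1.65 M / 18.1 μM = 9.12 × 10⁴, so n ≥ 8.24.
First such tube: n = 9.

tube 9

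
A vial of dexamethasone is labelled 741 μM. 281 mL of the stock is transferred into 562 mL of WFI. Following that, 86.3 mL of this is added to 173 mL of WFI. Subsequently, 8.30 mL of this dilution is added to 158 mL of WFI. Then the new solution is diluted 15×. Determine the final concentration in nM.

274 nM

Overall dilution factor = 3 × 3.005 × 20.04 × 15 = 2709.
741 μM / 2709 = 0.274 μM = 274 nM.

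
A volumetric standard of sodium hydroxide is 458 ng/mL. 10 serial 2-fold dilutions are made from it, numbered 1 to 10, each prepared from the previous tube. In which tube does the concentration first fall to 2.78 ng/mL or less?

tube 8

Tube n has concentration 458 ng/mL / 2ⁿ.
Need 2ⁿ ≥ 458 ng/mL / 2.78 ng/mL = 165, so n ≥ 7.36.
First such tube: n = 8.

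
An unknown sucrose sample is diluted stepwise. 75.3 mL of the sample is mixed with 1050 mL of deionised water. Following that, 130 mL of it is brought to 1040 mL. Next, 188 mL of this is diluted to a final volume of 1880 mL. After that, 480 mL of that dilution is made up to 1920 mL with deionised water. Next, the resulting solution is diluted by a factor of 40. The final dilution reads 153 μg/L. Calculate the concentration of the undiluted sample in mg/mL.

Overall dilution factor = 14.94 × 8 × 10 × 4 × 40 = 1.91 × 10⁵.
Original = 153 μg/L × 1.91 × 10⁵ = 2.93 × 10⁷ μg/L = 29.3 mg/mL.

29.3 mg/mL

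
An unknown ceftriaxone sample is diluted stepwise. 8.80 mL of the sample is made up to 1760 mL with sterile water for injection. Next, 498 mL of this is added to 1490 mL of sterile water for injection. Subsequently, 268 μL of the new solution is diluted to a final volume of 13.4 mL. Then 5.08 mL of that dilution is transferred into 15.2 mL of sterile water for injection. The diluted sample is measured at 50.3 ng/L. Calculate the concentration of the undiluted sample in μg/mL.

Overall dilution factor = 200 × 3.992 × 50 × 3.992 = 1.59 × 10⁵.
Original = 50.3 ng/L × 1.59 × 10⁵ = 8.02 × 10⁶ ng/L = 8.02 μg/mL.

8.02 μg/mL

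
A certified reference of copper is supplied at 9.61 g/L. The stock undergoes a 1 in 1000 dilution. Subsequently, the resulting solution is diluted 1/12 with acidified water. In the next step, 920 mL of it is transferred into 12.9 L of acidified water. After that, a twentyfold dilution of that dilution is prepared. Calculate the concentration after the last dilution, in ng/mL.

2.67 ng/mL

Overall dilution factor = 1000 × 12 × 15.02 × 20 = 3.61 × 10⁶.
9.61 g/L / 3.61 × 10⁶ = 2.67 × 10⁻⁶ g/L = 2.67 ng/mL.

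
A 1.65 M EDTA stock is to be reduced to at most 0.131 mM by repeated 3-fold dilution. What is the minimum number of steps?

9

Need 3ⁿ ≥ 1.26 × 10⁴, so n ≥ log(1.26 × 10⁴)/log(3) = 8.59.
Minimum whole steps: n = 9.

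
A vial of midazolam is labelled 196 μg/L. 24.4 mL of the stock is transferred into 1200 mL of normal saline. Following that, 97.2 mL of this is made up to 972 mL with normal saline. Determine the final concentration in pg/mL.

391 pg/mL

Overall dilution factor = 50.18 × 10 = 502.
196 μg/L / 502 = 0.391 μg/L = 391 pg/mL.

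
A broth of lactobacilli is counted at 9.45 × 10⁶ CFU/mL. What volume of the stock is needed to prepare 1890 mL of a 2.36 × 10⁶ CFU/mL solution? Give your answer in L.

V₁ = C₂V₂/C₁ = 2.36 × 10⁶ × 1890 / 9.45 × 10⁶ = 472 mL = 0.472 L.

0.472 L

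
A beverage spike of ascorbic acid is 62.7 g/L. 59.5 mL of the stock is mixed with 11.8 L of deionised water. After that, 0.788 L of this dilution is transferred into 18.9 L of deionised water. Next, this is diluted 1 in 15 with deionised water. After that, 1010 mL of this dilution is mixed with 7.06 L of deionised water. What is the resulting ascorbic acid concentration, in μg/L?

Overall dilution factor = 199.3 × 24.98 × 15 × 7.990 = 5.97 × 10⁵.
62.7 g/L / 5.97 × 10⁵ = 1.05 × 10⁻⁴ g/L = 105 μg/L.

105 μg/L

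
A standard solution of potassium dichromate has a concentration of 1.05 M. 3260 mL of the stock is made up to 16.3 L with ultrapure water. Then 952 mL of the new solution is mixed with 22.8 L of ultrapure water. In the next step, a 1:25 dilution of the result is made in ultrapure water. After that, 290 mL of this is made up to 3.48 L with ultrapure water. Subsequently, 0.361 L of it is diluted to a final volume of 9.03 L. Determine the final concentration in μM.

Overall dilution factor = 5 × 24.95 × 25 × 12 × 25.01 = 9.36 × 10⁵.
1.05 M / 9.36 × 10⁵ = 1.12 × 10⁻⁶ M = 1.12 μM.

1.12 μM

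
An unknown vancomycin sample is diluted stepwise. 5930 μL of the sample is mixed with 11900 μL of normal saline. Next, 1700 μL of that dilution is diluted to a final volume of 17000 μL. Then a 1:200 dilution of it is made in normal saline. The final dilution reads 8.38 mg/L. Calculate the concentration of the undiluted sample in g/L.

Overall dilution factor = 3.007 × 10 × 200 = 6013.
Original = 8.38 mg/L × 6013 = 5.04 × 10⁴ mg/L = 50.4 g/L.

50.4 g/L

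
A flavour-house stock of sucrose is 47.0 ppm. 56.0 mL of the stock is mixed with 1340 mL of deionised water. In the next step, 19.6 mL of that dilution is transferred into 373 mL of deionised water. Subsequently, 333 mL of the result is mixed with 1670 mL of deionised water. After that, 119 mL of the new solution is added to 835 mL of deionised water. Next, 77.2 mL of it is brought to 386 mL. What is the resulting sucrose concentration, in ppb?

0.390 ppb

Overall dilution factor = 24.93 × 20.03 × 6.015 × 8.017 × 5 = 1.20 × 10⁵.
47.0 ppm / 1.20 × 10⁵ = 3.90 × 10⁻⁴ ppm = 0.390 ppb.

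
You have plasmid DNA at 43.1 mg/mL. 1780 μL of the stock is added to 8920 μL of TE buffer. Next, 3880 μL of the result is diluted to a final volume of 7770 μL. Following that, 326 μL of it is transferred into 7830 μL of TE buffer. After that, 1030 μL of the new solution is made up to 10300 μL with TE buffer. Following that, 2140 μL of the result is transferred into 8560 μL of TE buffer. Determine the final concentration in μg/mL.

Overall dilution factor = 6.011 × 2.003 × 25.02 × 10 × 5 = 1.51 × 10⁴.
43.1 mg/mL / 1.51 × 10⁴ = 2.86 × 10⁻³ mg/mL = 2.86 μg/mL.

2.86 μg/mL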